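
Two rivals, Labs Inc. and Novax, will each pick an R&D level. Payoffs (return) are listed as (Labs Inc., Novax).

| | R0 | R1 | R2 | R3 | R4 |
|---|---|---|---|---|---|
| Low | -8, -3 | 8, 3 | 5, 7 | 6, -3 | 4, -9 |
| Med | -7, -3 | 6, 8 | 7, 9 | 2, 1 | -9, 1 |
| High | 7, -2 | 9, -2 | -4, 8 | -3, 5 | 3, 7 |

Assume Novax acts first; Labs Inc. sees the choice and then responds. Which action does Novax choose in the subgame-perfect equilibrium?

R2

Work backward from Labs Inc.'s decision.
- R0: BR = High, leader payoff -2.
- R1: BR = High, leader payoff -2.
- R2: BR = Med, leader payoff 9.
- R3: BR = Low, leader payoff -3.
- R4: BR = Low, leader payoff -9.
Maximizing over -2, -2, 9, -3, -9, Novax chooses R2. Subgame-perfect outcome: (Med, R2) with payoffs (7, 9).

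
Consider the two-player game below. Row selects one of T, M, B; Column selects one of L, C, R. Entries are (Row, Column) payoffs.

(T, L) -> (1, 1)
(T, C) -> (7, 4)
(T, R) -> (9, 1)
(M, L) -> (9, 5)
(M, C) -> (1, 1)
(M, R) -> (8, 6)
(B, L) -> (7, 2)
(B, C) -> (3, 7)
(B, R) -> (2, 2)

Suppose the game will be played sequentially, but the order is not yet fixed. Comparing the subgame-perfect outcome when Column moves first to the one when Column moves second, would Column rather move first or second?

second

If Row leads: Column's best replies are T→C, M→R, B→C; Row's induced payoffs 7, 8, 3; outcome (M, R), payoffs (8, 6).
If Column leads: Row's best replies are L→M, C→T, R→T; Column's induced payoffs 5, 4, 1; outcome (M, L), payoffs (9, 5).
Column gets 5 moving first and 6 moving second, so Column prefers to move second.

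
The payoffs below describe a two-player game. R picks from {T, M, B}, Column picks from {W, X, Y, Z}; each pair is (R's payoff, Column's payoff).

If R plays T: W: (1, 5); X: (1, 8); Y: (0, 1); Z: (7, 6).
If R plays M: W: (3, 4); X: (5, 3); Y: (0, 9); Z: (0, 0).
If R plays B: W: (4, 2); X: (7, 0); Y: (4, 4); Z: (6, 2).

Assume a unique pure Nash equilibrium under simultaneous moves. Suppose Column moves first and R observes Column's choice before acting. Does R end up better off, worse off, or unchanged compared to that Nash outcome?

better off

R best-responds to each possible Column move:
- W → R plays B (best of 1, 3, 4); Column gets 2.
- X → R plays B (best of 1, 5, 7); Column gets 0.
- Y → R plays B (best of 0, 0, 4); Column gets 4.
- Z → R plays T (best of 7, 0, 6); Column gets 6.
Among 2, 0, 4, 6, the best is 6 at Z. Subgame-perfect outcome: (T, Z) with payoffs (7, 6).
Now find the simultaneous Nash equilibrium.
R's best replies: W→B; X→B; Y→B; Z→T.
Column's best replies: T→X; M→Y; B→Y.
Only (B, Y) has each player best-responding; Nash payoffs (4, 4).
R earns 7 sequentially versus 4 at the Nash outcome: better off.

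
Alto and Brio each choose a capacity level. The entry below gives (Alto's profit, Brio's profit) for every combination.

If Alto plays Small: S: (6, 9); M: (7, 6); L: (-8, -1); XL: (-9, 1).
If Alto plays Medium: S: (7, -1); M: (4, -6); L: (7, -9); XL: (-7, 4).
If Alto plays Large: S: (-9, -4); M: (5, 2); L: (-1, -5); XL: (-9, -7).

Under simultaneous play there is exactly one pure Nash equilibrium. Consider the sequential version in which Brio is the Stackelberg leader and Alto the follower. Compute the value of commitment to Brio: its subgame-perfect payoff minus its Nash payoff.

Alto best-responds to each possible Brio move:
- S: Alto compares 6, 7, -9 and picks Medium; Brio would get -1.
- M: Alto compares 7, 4, 5 and picks Small; Brio would get 6.
- L: Alto compares -8, 7, -1 and picks Medium; Brio would get -9.
- XL: Alto compares -9, -7, -9 and picks Medium; Brio would get 4.
Among -1, 6, -9, 4, the best is 6 at M. Subgame-perfect outcome: (Small, M) with payoffs (7, 6).
Under simultaneous play:
Alto's best replies: S→Medium; M→Small; L→Medium; XL→Medium.
Brio's best replies: Small→S; Medium→XL; Large→M.
Only (Medium, XL) has each player best-responding; Nash payoffs (-7, 4).
Brio's commitment gain: 6 − 4 = 2.

2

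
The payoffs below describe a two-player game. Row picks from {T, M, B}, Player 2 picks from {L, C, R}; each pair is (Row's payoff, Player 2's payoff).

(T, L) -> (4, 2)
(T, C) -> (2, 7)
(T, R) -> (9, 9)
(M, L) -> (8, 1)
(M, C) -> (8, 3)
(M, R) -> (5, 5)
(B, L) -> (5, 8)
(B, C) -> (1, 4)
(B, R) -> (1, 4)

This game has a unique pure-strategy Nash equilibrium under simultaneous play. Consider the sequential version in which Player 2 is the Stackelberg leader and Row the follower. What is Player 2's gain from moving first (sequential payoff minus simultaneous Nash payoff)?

0

Work backward from Row's decision.
- L → Row plays M (best of 4, 8, 5); Player 2 gets 1.
- C → Row plays M (best of 2, 8, 1); Player 2 gets 3.
- R → Row plays T (best of 9, 5, 1); Player 2 gets 9.
Player 2's induced payoffs are 1, 3, 9, so Player 2 commits to R. Subgame-perfect outcome: (T, R) with payoffs (9, 9).
For the simultaneous game, intersect best replies.
Row's best replies: L→M; C→M; R→T.
Player 2's best replies: T→R; M→R; B→L.
Only (T, R) has each player best-responding; Nash payoffs (9, 9).
Player 2's commitment gain: 9 − 9 = 0.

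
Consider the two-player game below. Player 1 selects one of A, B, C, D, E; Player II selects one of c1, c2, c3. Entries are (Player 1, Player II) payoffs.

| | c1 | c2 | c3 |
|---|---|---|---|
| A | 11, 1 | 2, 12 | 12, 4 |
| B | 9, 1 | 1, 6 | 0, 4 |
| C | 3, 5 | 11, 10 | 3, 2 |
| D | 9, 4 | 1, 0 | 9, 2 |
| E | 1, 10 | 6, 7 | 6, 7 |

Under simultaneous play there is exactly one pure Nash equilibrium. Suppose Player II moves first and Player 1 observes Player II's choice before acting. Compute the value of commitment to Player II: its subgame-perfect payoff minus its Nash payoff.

Work backward from Player 1's decision.
- c1 → Player 1 plays A (best of 11, 9, 3, 9, 1); Player II gets 1.
- c2 → Player 1 plays C (best of 2, 1, 11, 1, 6); Player II gets 10.
- c3 → Player 1 plays A (best of 12, 0, 3, 9, 6); Player II gets 4.
Maximizing over 1, 10, 4, Player II chooses c2. Subgame-perfect outcome: (C, c2) with payoffs (11, 10).
For the simultaneous game, intersect best replies.
Player 1's best replies: c1→A; c2→C; c3→A.
Player II's best replies: A→c2; B→c2; C→c2; D→c1; E→c1.
Only (C, c2) has each player best-responding; Nash payoffs (11, 10).
Player II's commitment gain: 10 − 10 = 0.

0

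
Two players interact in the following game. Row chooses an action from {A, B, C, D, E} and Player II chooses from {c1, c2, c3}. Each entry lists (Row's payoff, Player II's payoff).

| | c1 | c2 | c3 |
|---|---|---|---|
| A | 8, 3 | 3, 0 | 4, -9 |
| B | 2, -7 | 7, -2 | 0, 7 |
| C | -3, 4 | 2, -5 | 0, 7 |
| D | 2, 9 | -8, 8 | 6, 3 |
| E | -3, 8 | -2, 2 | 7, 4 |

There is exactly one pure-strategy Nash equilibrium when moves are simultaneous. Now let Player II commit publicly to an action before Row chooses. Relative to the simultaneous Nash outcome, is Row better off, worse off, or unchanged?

Work backward from Row's decision.
- c1 → Row plays A (best of 8, 2, -3, 2, -3); Player II gets 3.
- c2 → Row plays B (best of 3, 7, 2, -8, -2); Player II gets -2.
- c3 → Row plays E (best of 4, 0, 0, 6, 7); Player II gets 4.
Maximizing over 3, -2, 4, Player II chooses c3. Subgame-perfect outcome: (E, c3) with payoffs (7, 4).
Under simultaneous play:
Row's best replies: c1→A; c2→B; c3→E.
Player II's best replies: A→c1; B→c3; C→c3; D→c1; E→c1.
The unique mutual best reply is (A, c1), giving (8, 3).
Row earns 7 sequentially versus 8 at the Nash outcome: worse off.

worse off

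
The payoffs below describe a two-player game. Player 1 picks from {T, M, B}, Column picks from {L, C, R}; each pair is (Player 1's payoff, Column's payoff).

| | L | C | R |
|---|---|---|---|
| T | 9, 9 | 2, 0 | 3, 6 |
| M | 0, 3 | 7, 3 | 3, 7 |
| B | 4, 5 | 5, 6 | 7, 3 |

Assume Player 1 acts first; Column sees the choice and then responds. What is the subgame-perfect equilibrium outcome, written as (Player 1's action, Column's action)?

Solve by backward induction (Player 1 leads).
- T: Column compares 9, 0, 6 and picks L; Player 1 would get 9.
- M: Column compares 3, 3, 7 and picks R; Player 1 would get 3.
- B: Column compares 5, 6, 3 and picks C; Player 1 would get 5.
Maximizing over 9, 3, 5, Player 1 chooses T. Subgame-perfect outcome: (T, L) with payoffs (9, 9).

(T, L)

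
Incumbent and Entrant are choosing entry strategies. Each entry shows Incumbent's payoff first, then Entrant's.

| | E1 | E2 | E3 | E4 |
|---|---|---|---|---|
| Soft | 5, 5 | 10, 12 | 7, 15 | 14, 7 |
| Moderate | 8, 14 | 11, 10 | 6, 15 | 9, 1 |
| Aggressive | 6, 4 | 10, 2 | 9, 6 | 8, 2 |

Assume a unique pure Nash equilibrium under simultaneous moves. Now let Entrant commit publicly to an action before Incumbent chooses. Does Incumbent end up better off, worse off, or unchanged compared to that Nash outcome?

Backward induction with Entrant moving first.
- E1 → Incumbent plays Moderate (best of 5, 8, 6); Entrant gets 14.
- E2 → Incumbent plays Moderate (best of 10, 11, 10); Entrant gets 10.
- E3 → Incumbent plays Aggressive (best of 7, 6, 9); Entrant gets 6.
- E4 → Incumbent plays Soft (best of 14, 9, 8); Entrant gets 7.
Entrant's induced payoffs are 14, 10, 6, 7, so Entrant commits to E1. Subgame-perfect outcome: (Moderate, E1) with payoffs (8, 14).
Now find the simultaneous Nash equilibrium.
Incumbent's best replies: E1→Moderate; E2→Moderate; E3→Aggressive; E4→Soft.
Entrant's best replies: Soft→E3; Moderate→E3; Aggressive→E3.
Only (Aggressive, E3) has each player best-responding; Nash payoffs (9, 6).
Incumbent earns 8 sequentially versus 9 at the Nash outcome: worse off.

worse off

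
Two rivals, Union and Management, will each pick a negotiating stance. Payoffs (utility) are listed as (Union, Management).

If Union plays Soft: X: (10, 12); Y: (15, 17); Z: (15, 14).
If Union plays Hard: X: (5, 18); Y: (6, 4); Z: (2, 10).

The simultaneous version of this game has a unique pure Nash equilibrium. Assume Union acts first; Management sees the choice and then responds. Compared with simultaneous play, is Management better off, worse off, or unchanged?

unchanged

Backward induction with Union moving first.
- Soft → Management plays Y (best of 12, 17, 14); Union gets 15.
- Hard → Management plays X (best of 18, 4, 10); Union gets 5.
Union's induced payoffs are 15, 5, so Union commits to Soft. Subgame-perfect outcome: (Soft, Y) with payoffs (15, 17).
For the simultaneous game, intersect best replies.
Union's best replies: X→Soft; Y→Soft; Z→Soft.
Management's best replies: Soft→Y; Hard→X.
The unique mutual best reply is (Soft, Y), giving (15, 17).
Management earns 17 sequentially versus 17 at the Nash outcome: unchanged.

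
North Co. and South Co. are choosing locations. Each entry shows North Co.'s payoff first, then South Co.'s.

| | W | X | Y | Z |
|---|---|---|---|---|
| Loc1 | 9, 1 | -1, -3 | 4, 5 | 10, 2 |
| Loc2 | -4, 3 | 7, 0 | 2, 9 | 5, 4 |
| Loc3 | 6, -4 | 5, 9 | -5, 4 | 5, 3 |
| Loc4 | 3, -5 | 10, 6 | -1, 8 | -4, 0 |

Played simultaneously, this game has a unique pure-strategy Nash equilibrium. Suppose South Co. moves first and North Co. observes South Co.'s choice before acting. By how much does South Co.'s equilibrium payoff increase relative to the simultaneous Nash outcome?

1

Solve by backward induction (South Co. leads).
- W: BR = Loc1, leader payoff 1.
- X: BR = Loc4, leader payoff 6.
- Y: BR = Loc1, leader payoff 5.
- Z: BR = Loc1, leader payoff 2.
South Co.'s induced payoffs are 1, 6, 5, 2, so South Co. commits to X. Subgame-perfect outcome: (Loc4, X) with payoffs (10, 6).
Now find the simultaneous Nash equilibrium.
North Co.'s best replies: W→Loc1; X→Loc4; Y→Loc1; Z→Loc1.
South Co.'s best replies: Loc1→Y; Loc2→Y; Loc3→X; Loc4→Y.
Only (Loc1, Y) has each player best-responding; Nash payoffs (4, 5).
South Co.'s commitment gain: 6 − 5 = 1.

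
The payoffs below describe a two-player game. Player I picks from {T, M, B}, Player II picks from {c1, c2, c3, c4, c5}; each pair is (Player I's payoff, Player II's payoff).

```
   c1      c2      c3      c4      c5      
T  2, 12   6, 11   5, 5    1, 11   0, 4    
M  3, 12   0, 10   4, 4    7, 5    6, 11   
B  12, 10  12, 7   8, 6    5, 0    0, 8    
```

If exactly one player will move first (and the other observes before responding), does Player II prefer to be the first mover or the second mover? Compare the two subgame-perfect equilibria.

If Player I leads: Player II's best replies are T→c1, M→c1, B→c1; Player I's induced payoffs 2, 3, 12; outcome (B, c1), payoffs (12, 10).
If Player II leads: Player I's best replies are c1→B, c2→B, c3→B, c4→M, c5→M; Player II's induced payoffs 10, 7, 6, 5, 11; outcome (M, c5), payoffs (6, 11).
Player II gets 11 moving first and 10 moving second, so Player II prefers to move first.

first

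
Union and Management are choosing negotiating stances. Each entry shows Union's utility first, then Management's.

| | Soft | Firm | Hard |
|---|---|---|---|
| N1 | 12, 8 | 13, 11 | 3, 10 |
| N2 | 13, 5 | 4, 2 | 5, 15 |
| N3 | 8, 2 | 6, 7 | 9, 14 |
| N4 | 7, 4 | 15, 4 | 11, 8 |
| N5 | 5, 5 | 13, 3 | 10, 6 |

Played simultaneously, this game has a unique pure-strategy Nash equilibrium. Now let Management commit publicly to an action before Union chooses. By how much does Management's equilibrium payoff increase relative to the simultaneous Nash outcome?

Work backward from Union's decision.
- Soft: Union compares 12, 13, 8, 7, 5 and picks N2; Management would get 5.
- Firm: Union compares 13, 4, 6, 15, 13 and picks N4; Management would get 4.
- Hard: Union compares 3, 5, 9, 11, 10 and picks N4; Management would get 8.
Maximizing over 5, 4, 8, Management chooses Hard. Subgame-perfect outcome: (N4, Hard) with payoffs (11, 8).
For the simultaneous game, intersect best replies.
Union's best replies: Soft→N2; Firm→N4; Hard→N4.
Management's best replies: N1→Firm; N2→Hard; N3→Hard; N4→Hard; N5→Hard.
Only (N4, Hard) has each player best-responding; Nash payoffs (11, 8).
Management's commitment gain: 8 − 8 = 0.

0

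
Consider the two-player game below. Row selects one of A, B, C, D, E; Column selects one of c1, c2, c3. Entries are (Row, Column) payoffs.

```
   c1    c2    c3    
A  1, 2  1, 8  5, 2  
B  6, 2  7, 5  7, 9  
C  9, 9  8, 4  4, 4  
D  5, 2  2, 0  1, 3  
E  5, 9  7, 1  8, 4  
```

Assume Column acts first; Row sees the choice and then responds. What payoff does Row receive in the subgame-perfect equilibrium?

Solve by backward induction (Column leads).
- c1: Row compares 1, 6, 9, 5, 5 and picks C; Column would get 9.
- c2: Row compares 1, 7, 8, 2, 7 and picks C; Column would get 4.
- c3: Row compares 5, 7, 4, 1, 8 and picks E; Column would get 4.
Maximizing over 9, 4, 4, Column chooses c1. Subgame-perfect outcome: (C, c1) with payoffs (9, 9).

9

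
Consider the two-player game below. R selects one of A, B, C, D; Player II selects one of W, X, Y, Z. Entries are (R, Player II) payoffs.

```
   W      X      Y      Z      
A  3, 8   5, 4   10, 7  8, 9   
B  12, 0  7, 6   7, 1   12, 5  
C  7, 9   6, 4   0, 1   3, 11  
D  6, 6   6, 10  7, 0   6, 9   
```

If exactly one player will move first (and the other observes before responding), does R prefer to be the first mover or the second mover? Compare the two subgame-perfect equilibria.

If R leads: Player II's best replies are A→Z, B→X, C→Z, D→X; R's induced payoffs 8, 7, 3, 6; outcome (A, Z), payoffs (8, 9).
If Player II leads: R's best replies are W→B, X→B, Y→A, Z→B; Player II's induced payoffs 0, 6, 7, 5; outcome (A, Y), payoffs (10, 7).
R gets 8 moving first and 10 moving second, so R prefers to move second.

second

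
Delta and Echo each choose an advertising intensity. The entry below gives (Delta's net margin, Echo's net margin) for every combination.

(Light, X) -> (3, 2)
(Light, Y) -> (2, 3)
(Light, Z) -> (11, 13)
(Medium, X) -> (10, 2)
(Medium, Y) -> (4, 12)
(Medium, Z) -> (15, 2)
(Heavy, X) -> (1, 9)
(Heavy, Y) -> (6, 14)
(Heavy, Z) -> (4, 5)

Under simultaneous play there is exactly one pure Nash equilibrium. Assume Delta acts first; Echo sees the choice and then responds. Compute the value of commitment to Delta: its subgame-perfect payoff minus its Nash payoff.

5

Echo best-responds to each possible Delta move:
- Light: Echo compares 2, 3, 13 and picks Z; Delta would get 11.
- Medium: Echo compares 2, 12, 2 and picks Y; Delta would get 4.
- Heavy: Echo compares 9, 14, 5 and picks Y; Delta would get 6.
Delta's induced payoffs are 11, 4, 6, so Delta commits to Light. Subgame-perfect outcome: (Light, Z) with payoffs (11, 13).
Now find the simultaneous Nash equilibrium.
Delta's best replies: X→Medium; Y→Heavy; Z→Medium.
Echo's best replies: Light→Z; Medium→Y; Heavy→Y.
The unique mutual best reply is (Heavy, Y), giving (6, 14).
Delta's commitment gain: 11 − 6 = 5.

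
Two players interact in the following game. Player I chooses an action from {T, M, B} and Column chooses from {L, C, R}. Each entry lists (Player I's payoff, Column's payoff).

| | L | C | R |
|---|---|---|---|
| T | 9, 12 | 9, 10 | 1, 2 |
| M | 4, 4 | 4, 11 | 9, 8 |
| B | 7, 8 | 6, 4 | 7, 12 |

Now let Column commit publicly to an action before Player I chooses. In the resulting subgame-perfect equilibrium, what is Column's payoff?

12

Backward induction with Column moving first.
- L → Player I plays T (best of 9, 4, 7); Column gets 12.
- C → Player I plays T (best of 9, 4, 6); Column gets 10.
- R → Player I plays M (best of 1, 9, 7); Column gets 8.
Maximizing over 12, 10, 8, Column chooses L. Subgame-perfect outcome: (T, L) with payoffs (9, 12).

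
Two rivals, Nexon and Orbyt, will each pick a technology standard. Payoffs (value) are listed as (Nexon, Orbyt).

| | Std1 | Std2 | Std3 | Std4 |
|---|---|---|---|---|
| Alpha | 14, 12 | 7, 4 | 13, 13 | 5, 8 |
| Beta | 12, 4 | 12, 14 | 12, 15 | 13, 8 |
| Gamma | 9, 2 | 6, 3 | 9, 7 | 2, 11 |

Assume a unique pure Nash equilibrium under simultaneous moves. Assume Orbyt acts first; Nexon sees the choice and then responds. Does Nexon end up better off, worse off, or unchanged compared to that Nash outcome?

worse off

Nexon best-responds to each possible Orbyt move:
- Std1: BR = Alpha, leader payoff 12.
- Std2: BR = Beta, leader payoff 14.
- Std3: BR = Alpha, leader payoff 13.
- Std4: BR = Beta, leader payoff 8.
Maximizing over 12, 14, 13, 8, Orbyt chooses Std2. Subgame-perfect outcome: (Beta, Std2) with payoffs (12, 14).
Now find the simultaneous Nash equilibrium.
Nexon's best replies: Std1→Alpha; Std2→Beta; Std3→Alpha; Std4→Beta.
Orbyt's best replies: Alpha→Std3; Beta→Std3; Gamma→Std4.
The unique mutual best reply is (Alpha, Std3), giving (13, 13).
Nexon earns 12 sequentially versus 13 at the Nash outcome: worse off.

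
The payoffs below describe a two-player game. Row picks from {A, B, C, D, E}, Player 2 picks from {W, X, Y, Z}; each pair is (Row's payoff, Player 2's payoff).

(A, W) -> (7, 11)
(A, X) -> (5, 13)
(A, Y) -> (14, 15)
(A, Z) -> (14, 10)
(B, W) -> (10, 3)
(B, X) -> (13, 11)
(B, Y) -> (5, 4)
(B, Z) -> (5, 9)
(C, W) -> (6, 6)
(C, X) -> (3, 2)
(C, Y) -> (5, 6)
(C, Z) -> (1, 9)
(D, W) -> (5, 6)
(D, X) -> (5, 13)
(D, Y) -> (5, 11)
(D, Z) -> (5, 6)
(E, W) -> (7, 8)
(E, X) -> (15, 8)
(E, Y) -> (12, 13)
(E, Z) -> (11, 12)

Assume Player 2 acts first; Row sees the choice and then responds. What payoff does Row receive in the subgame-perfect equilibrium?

Backward induction with Player 2 moving first.
- W: Row compares 7, 10, 6, 5, 7 and picks B; Player 2 would get 3.
- X: Row compares 5, 13, 3, 5, 15 and picks E; Player 2 would get 8.
- Y: Row compares 14, 5, 5, 5, 12 and picks A; Player 2 would get 15.
- Z: Row compares 14, 5, 1, 5, 11 and picks A; Player 2 would get 10.
Maximizing over 3, 8, 15, 10, Player 2 chooses Y. Subgame-perfect outcome: (A, Y) with payoffs (14, 15).

14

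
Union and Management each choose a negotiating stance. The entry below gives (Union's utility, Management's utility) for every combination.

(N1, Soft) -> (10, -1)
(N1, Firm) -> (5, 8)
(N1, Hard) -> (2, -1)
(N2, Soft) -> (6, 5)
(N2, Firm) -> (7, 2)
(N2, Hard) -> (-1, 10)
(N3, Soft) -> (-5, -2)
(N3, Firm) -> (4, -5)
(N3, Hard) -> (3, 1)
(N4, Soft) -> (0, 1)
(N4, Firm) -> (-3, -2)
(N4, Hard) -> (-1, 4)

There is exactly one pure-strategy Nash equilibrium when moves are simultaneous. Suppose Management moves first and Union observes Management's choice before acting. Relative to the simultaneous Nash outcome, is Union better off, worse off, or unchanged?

Backward induction with Management moving first.
- Soft: BR = N1, leader payoff -1.
- Firm: BR = N2, leader payoff 2.
- Hard: BR = N3, leader payoff 1.
Maximizing over -1, 2, 1, Management chooses Firm. Subgame-perfect outcome: (N2, Firm) with payoffs (7, 2).
Under simultaneous play:
Union's best replies: Soft→N1; Firm→N2; Hard→N3.
Management's best replies: N1→Firm; N2→Hard; N3→Hard; N4→Hard.
The unique mutual best reply is (N3, Hard), giving (3, 1).
Union earns 7 sequentially versus 3 at the Nash outcome: better off.

better off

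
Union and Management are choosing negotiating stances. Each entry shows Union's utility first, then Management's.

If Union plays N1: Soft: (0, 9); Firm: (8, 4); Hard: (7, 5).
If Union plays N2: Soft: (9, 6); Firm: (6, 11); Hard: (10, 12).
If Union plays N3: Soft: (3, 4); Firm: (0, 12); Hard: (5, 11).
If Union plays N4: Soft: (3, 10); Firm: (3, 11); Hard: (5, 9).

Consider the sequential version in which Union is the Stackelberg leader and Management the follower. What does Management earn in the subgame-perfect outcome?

12

Work backward from Management's decision.
- N1: BR = Soft, leader payoff 0.
- N2: BR = Hard, leader payoff 10.
- N3: BR = Firm, leader payoff 0.
- N4: BR = Firm, leader payoff 3.
Maximizing over 0, 10, 0, 3, Union chooses N2. Subgame-perfect outcome: (N2, Hard) with payoffs (10, 12).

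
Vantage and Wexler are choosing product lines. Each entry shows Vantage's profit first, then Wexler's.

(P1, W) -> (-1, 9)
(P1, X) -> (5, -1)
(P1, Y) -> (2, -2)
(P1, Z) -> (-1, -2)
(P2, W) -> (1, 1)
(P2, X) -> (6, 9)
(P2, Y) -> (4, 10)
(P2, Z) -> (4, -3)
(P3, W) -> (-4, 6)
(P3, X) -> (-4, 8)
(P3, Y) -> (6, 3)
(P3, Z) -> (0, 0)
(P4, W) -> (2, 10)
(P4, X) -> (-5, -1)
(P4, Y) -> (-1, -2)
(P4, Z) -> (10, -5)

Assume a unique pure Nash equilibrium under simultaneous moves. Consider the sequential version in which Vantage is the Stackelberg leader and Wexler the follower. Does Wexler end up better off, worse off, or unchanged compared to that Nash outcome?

unchanged

Solve by backward induction (Vantage leads).
- P1: BR = W, leader payoff -1.
- P2: BR = Y, leader payoff 4.
- P3: BR = X, leader payoff -4.
- P4: BR = W, leader payoff 2.
Vantage's induced payoffs are -1, 4, -4, 2, so Vantage commits to P2. Subgame-perfect outcome: (P2, Y) with payoffs (4, 10).
For the simultaneous game, intersect best replies.
Vantage's best replies: W→P4; X→P2; Y→P3; Z→P4.
Wexler's best replies: P1→W; P2→Y; P3→X; P4→W.
Only (P4, W) has each player best-responding; Nash payoffs (2, 10).
Wexler earns 10 sequentially versus 10 at the Nash outcome: unchanged.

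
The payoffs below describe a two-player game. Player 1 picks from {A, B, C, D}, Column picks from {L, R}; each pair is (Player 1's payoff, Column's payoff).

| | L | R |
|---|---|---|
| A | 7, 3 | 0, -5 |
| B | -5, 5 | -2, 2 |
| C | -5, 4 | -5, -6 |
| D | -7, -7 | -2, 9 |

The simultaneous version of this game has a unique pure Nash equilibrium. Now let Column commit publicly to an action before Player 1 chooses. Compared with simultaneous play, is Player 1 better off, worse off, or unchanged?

unchanged

Player 1 best-responds to each possible Column move:
- L: BR = A, leader payoff 3.
- R: BR = A, leader payoff -5.
Maximizing over 3, -5, Column chooses L. Subgame-perfect outcome: (A, L) with payoffs (7, 3).
For the simultaneous game, intersect best replies.
Player 1's best replies: L→A; R→A.
Column's best replies: A→L; B→L; C→L; D→R.
Only (A, L) has each player best-responding; Nash payoffs (7, 3).
Player 1 earns 7 sequentially versus 7 at the Nash outcome: unchanged.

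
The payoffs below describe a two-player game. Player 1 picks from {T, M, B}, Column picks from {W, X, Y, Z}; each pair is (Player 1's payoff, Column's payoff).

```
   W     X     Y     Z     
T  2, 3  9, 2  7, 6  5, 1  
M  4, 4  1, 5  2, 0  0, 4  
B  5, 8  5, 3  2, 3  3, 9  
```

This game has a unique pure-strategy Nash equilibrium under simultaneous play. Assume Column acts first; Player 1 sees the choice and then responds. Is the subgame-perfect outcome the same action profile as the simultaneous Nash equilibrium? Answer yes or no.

Solve by backward induction (Column leads).
- W: Player 1 compares 2, 4, 5 and picks B; Column would get 8.
- X: Player 1 compares 9, 1, 5 and picks T; Column would get 2.
- Y: Player 1 compares 7, 2, 2 and picks T; Column would get 6.
- Z: Player 1 compares 5, 0, 3 and picks T; Column would get 1.
Column's induced payoffs are 8, 2, 6, 1, so Column commits to W. Subgame-perfect outcome: (B, W) with payoffs (5, 8).
Now find the simultaneous Nash equilibrium.
Player 1's best replies: W→B; X→T; Y→T; Z→T.
Column's best replies: T→Y; M→X; B→Z.
The unique mutual best reply is (T, Y), giving (7, 6).
Sequential outcome (B, W) differs from the Nash profile (T, Y).

no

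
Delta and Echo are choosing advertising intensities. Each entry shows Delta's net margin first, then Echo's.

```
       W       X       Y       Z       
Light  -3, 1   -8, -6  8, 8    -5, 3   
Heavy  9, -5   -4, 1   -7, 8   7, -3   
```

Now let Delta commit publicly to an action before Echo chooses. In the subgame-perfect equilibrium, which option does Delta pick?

Light

Backward induction with Delta moving first.
- Light → Echo plays Y (best of 1, -6, 8, 3); Delta gets 8.
- Heavy → Echo plays Y (best of -5, 1, 8, -3); Delta gets -7.
Among 8, -7, the best is 8 at Light. Subgame-perfect outcome: (Light, Y) with payoffs (8, 8).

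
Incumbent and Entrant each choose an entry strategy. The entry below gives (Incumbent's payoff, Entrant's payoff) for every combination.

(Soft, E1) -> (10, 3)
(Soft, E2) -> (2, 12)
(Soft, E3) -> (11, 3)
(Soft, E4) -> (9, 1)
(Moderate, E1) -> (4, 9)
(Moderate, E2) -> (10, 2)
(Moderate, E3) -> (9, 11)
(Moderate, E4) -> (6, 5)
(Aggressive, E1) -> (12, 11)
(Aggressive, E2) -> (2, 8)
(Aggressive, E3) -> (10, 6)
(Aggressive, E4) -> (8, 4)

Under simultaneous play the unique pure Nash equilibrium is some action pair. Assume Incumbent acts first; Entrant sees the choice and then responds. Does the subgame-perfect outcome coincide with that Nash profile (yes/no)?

yes

Entrant best-responds to each possible Incumbent move:
- Soft → Entrant plays E2 (best of 3, 12, 3, 1); Incumbent gets 2.
- Moderate → Entrant plays E3 (best of 9, 2, 11, 5); Incumbent gets 9.
- Aggressive → Entrant plays E1 (best of 11, 8, 6, 4); Incumbent gets 12.
Incumbent's induced payoffs are 2, 9, 12, so Incumbent commits to Aggressive. Subgame-perfect outcome: (Aggressive, E1) with payoffs (12, 11).
Now find the simultaneous Nash equilibrium.
Incumbent's best replies: E1→Aggressive; E2→Moderate; E3→Soft; E4→Soft.
Entrant's best replies: Soft→E2; Moderate→E3; Aggressive→E1.
Only (Aggressive, E1) has each player best-responding; Nash payoffs (12, 11).
Sequential outcome (Aggressive, E1) coincides with the Nash profile (Aggressive, E1).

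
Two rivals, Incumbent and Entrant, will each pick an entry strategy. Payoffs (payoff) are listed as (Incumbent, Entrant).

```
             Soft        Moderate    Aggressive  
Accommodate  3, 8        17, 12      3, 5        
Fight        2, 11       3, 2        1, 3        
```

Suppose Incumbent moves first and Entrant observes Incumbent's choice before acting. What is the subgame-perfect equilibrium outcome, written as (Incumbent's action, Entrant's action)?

Solve by backward induction (Incumbent leads).
- Accommodate: BR = Moderate, leader payoff 17.
- Fight: BR = Soft, leader payoff 2.
Maximizing over 17, 2, Incumbent chooses Accommodate. Subgame-perfect outcome: (Accommodate, Moderate) with payoffs (17, 12).

(Accommodate, Moderate)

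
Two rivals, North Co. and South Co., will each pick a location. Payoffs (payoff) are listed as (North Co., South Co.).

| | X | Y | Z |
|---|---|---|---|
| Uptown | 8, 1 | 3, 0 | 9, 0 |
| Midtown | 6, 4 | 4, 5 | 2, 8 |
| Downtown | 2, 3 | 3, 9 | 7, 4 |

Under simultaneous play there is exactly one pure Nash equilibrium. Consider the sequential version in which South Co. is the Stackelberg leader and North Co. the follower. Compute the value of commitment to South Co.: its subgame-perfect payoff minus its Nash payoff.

4

North Co. best-responds to each possible South Co. move:
- X: BR = Uptown, leader payoff 1.
- Y: BR = Midtown, leader payoff 5.
- Z: BR = Uptown, leader payoff 0.
Among 1, 5, 0, the best is 5 at Y. Subgame-perfect outcome: (Midtown, Y) with payoffs (4, 5).
Now find the simultaneous Nash equilibrium.
North Co.'s best replies: X→Uptown; Y→Midtown; Z→Uptown.
South Co.'s best replies: Uptown→X; Midtown→Z; Downtown→Y.
The unique mutual best reply is (Uptown, X), giving (8, 1).
South Co.'s commitment gain: 5 − 1 = 4.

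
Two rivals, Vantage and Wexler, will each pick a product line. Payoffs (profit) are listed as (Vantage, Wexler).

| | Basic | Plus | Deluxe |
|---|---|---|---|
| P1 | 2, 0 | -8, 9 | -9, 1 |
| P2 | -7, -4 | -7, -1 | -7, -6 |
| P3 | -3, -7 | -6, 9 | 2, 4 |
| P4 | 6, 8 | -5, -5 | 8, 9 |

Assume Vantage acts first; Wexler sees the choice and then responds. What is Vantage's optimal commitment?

Backward induction with Vantage moving first.
- P1: BR = Plus, leader payoff -8.
- P2: BR = Plus, leader payoff -7.
- P3: BR = Plus, leader payoff -6.
- P4: BR = Deluxe, leader payoff 8.
Among -8, -7, -6, 8, the best is 8 at P4. Subgame-perfect outcome: (P4, Deluxe) with payoffs (8, 9).

P4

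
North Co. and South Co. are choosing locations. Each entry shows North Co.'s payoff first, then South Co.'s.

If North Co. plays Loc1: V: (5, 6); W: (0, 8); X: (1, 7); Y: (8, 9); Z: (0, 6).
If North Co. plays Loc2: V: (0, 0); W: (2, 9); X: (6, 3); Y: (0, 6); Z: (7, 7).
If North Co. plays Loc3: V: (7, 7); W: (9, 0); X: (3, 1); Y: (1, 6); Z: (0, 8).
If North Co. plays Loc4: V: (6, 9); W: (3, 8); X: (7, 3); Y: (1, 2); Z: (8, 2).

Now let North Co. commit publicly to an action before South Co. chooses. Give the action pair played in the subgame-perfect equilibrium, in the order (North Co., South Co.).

(Loc1, Y)

Work backward from South Co.'s decision.
- Loc1: South Co. compares 6, 8, 7, 9, 6 and picks Y; North Co. would get 8.
- Loc2: South Co. compares 0, 9, 3, 6, 7 and picks W; North Co. would get 2.
- Loc3: South Co. compares 7, 0, 1, 6, 8 and picks Z; North Co. would get 0.
- Loc4: South Co. compares 9, 8, 3, 2, 2 and picks V; North Co. would get 6.
Among 8, 2, 0, 6, the best is 8 at Loc1. Subgame-perfect outcome: (Loc1, Y) with payoffs (8, 9).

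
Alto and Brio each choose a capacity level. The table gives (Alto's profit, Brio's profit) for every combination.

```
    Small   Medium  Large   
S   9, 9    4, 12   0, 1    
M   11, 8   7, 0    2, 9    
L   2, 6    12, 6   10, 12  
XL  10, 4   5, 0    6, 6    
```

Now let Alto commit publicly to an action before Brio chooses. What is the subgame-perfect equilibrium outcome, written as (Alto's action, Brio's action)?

(L, Large)

Work backward from Brio's decision.
- S: BR = Medium, leader payoff 4.
- M: BR = Large, leader payoff 2.
- L: BR = Large, leader payoff 10.
- XL: BR = Large, leader payoff 6.
Among 4, 2, 10, 6, the best is 10 at L. Subgame-perfect outcome: (L, Large) with payoffs (10, 12).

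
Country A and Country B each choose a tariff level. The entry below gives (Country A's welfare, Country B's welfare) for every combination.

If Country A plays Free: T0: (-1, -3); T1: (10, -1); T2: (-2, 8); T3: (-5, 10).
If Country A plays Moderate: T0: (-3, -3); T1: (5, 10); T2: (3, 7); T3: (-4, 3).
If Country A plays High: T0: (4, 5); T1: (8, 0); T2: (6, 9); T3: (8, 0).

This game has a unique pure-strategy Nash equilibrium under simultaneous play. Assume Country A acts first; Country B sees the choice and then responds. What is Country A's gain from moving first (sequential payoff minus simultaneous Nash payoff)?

0

Solve by backward induction (Country A leads).
- Free: Country B compares -3, -1, 8, 10 and picks T3; Country A would get -5.
- Moderate: Country B compares -3, 10, 7, 3 and picks T1; Country A would get 5.
- High: Country B compares 5, 0, 9, 0 and picks T2; Country A would get 6.
Among -5, 5, 6, the best is 6 at High. Subgame-perfect outcome: (High, T2) with payoffs (6, 9).
Under simultaneous play:
Country A's best replies: T0→High; T1→Free; T2→High; T3→High.
Country B's best replies: Free→T3; Moderate→T1; High→T2.
Only (High, T2) has each player best-responding; Nash payoffs (6, 9).
Country A's commitment gain: 6 − 6 = 0.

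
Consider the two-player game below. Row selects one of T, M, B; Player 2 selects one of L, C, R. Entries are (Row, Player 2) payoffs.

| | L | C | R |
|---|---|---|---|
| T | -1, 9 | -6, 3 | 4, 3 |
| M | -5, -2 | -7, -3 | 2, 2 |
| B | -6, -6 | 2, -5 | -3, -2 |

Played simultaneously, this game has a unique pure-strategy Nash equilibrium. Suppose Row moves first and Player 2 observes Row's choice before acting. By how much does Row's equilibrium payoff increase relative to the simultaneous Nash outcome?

3

Backward induction with Row moving first.
- T: Player 2 compares 9, 3, 3 and picks L; Row would get -1.
- M: Player 2 compares -2, -3, 2 and picks R; Row would get 2.
- B: Player 2 compares -6, -5, -2 and picks R; Row would get -3.
Row's induced payoffs are -1, 2, -3, so Row commits to M. Subgame-perfect outcome: (M, R) with payoffs (2, 2).
For the simultaneous game, intersect best replies.
Row's best replies: L→T; C→B; R→T.
Player 2's best replies: T→L; M→R; B→R.
The unique mutual best reply is (T, L), giving (-1, 9).
Row's commitment gain: 2 − -1 = 3.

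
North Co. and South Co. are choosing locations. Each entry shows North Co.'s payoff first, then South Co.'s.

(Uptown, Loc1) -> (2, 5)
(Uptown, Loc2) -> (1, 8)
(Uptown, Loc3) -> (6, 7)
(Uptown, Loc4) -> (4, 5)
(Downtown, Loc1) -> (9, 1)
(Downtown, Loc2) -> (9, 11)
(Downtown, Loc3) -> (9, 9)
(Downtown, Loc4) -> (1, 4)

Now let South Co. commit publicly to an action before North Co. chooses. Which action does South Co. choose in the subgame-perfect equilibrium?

North Co. best-responds to each possible South Co. move:
- Loc1: North Co. compares 2, 9 and picks Downtown; South Co. would get 1.
- Loc2: North Co. compares 1, 9 and picks Downtown; South Co. would get 11.
- Loc3: North Co. compares 6, 9 and picks Downtown; South Co. would get 9.
- Loc4: North Co. compares 4, 1 and picks Uptown; South Co. would get 5.
Maximizing over 1, 11, 9, 5, South Co. chooses Loc2. Subgame-perfect outcome: (Downtown, Loc2) with payoffs (9, 11).

Loc2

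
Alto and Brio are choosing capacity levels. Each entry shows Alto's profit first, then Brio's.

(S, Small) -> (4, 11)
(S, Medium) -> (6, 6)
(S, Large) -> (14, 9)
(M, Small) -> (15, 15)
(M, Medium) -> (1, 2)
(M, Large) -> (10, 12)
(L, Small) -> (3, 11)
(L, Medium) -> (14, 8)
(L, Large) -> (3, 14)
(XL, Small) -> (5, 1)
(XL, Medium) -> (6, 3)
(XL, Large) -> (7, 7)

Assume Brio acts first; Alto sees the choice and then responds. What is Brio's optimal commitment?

Alto best-responds to each possible Brio move:
- Small → Alto plays M (best of 4, 15, 3, 5); Brio gets 15.
- Medium → Alto plays L (best of 6, 1, 14, 6); Brio gets 8.
- Large → Alto plays S (best of 14, 10, 3, 7); Brio gets 9.
Maximizing over 15, 8, 9, Brio chooses Small. Subgame-perfect outcome: (M, Small) with payoffs (15, 15).

Small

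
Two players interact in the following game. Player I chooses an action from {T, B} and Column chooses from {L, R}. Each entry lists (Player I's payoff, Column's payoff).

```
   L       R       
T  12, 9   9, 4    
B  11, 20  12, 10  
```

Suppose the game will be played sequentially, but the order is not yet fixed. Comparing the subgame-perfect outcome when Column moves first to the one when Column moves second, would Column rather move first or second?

first

If Player I leads: Column's best replies are T→L, B→L; Player I's induced payoffs 12, 11; outcome (T, L), payoffs (12, 9).
If Column leads: Player I's best replies are L→T, R→B; Column's induced payoffs 9, 10; outcome (B, R), payoffs (12, 10).
Column gets 10 moving first and 9 moving second, so Column prefers to move first.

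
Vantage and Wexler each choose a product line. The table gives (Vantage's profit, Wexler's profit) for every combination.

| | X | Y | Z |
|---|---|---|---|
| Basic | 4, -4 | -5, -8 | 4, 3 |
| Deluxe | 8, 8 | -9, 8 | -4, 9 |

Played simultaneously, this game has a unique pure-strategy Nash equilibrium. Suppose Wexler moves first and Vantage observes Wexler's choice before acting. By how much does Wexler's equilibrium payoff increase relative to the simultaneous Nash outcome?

5

Vantage best-responds to each possible Wexler move:
- X → Vantage plays Deluxe (best of 4, 8); Wexler gets 8.
- Y → Vantage plays Basic (best of -5, -9); Wexler gets -8.
- Z → Vantage plays Basic (best of 4, -4); Wexler gets 3.
Among 8, -8, 3, the best is 8 at X. Subgame-perfect outcome: (Deluxe, X) with payoffs (8, 8).
Under simultaneous play:
Vantage's best replies: X→Deluxe; Y→Basic; Z→Basic.
Wexler's best replies: Basic→Z; Deluxe→Z.
The unique mutual best reply is (Basic, Z), giving (4, 3).
Wexler's commitment gain: 8 − 3 = 5.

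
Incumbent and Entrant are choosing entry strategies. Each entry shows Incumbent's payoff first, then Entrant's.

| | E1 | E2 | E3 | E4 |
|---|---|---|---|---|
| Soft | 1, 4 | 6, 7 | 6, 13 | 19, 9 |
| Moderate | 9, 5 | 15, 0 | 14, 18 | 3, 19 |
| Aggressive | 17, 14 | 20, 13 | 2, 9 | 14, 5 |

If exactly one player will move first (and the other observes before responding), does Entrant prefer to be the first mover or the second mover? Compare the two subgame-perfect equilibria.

If Incumbent leads: Entrant's best replies are Soft→E3, Moderate→E4, Aggressive→E1; Incumbent's induced payoffs 6, 3, 17; outcome (Aggressive, E1), payoffs (17, 14).
If Entrant leads: Incumbent's best replies are E1→Aggressive, E2→Aggressive, E3→Moderate, E4→Soft; Entrant's induced payoffs 14, 13, 18, 9; outcome (Moderate, E3), payoffs (14, 18).
Entrant gets 18 moving first and 14 moving second, so Entrant prefers to move first.

first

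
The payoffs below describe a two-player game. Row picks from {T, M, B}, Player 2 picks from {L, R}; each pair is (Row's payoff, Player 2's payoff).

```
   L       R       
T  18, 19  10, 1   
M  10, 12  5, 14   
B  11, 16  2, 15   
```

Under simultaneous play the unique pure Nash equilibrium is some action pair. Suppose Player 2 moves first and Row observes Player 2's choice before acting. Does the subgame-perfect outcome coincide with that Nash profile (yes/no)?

yes

Row best-responds to each possible Player 2 move:
- L: BR = T, leader payoff 19.
- R: BR = T, leader payoff 1.
Among 19, 1, the best is 19 at L. Subgame-perfect outcome: (T, L) with payoffs (18, 19).
Under simultaneous play:
Row's best replies: L→T; R→T.
Player 2's best replies: T→L; M→R; B→L.
The unique mutual best reply is (T, L), giving (18, 19).
Sequential outcome (T, L) coincides with the Nash profile (T, L).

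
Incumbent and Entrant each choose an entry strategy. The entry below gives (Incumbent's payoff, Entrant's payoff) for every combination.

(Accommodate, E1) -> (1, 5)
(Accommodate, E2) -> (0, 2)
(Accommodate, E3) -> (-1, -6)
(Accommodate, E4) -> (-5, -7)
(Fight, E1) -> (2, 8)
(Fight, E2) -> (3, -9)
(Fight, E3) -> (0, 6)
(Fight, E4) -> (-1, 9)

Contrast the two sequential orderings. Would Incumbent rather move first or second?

first

If Incumbent leads: Entrant's best replies are Accommodate→E1, Fight→E4; Incumbent's induced payoffs 1, -1; outcome (Accommodate, E1), payoffs (1, 5).
If Entrant leads: Incumbent's best replies are E1→Fight, E2→Fight, E3→Fight, E4→Fight; Entrant's induced payoffs 8, -9, 6, 9; outcome (Fight, E4), payoffs (-1, 9).
Incumbent gets 1 moving first and -1 moving second, so Incumbent prefers to move first.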